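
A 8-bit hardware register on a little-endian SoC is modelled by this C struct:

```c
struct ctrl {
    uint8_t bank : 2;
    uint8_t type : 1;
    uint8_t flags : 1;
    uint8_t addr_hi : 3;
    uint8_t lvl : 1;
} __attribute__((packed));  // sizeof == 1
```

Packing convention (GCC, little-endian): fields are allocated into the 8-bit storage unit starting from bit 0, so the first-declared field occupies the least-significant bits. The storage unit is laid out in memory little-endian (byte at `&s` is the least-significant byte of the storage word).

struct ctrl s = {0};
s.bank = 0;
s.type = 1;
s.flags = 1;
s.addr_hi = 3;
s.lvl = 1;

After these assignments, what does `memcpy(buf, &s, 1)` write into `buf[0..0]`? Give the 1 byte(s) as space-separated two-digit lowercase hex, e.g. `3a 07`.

bank:2 = 0 → 0x0 << 0 → word 0x00
type:1 = 1 → 0x1 << 2 → word 0x04
flags:1 = 1 → 0x1 << 3 → word 0x0c
addr_hi:3 = 3 → 0x3 << 4 → word 0x3c
lvl:1 = 1 → 0x1 << 7 → word 0xbc
word = 0xbc → little-endian bytes:
  [0]=0xbc

bc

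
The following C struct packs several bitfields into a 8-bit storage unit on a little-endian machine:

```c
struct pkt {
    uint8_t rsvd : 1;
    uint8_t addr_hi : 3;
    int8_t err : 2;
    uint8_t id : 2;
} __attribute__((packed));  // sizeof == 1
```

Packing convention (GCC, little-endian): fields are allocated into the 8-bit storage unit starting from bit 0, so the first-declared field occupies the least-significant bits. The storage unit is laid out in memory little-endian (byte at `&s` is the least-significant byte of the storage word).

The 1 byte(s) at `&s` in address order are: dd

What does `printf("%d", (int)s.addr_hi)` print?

[0]=0xdd (little-endian) → word 0xdd
rsvd [0+:1] = (word>>0) & 0x1 = 1
addr_hi [1+:3] = (word>>1) & 0x7 = 6  ←
err [4+:2] = (word>>4) & 0x3 = 1
id [6+:2] = (word>>6) & 0x3 = 3

6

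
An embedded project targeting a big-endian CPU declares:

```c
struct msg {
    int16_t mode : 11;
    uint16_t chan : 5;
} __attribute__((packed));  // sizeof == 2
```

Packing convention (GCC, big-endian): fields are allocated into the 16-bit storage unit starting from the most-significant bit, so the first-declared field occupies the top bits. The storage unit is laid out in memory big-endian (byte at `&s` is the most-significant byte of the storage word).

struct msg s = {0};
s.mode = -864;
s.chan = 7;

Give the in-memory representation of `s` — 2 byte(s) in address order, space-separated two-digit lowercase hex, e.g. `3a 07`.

[5+:11] mode=-864 & 0x7ff = 0x4a0; word=0x9400
[0+:5] chan=7 & 0x1f = 0x7; word=0x9407
word = 0x9407 → big-endian bytes:
  [0]=0x94  [1]=0x07

94 07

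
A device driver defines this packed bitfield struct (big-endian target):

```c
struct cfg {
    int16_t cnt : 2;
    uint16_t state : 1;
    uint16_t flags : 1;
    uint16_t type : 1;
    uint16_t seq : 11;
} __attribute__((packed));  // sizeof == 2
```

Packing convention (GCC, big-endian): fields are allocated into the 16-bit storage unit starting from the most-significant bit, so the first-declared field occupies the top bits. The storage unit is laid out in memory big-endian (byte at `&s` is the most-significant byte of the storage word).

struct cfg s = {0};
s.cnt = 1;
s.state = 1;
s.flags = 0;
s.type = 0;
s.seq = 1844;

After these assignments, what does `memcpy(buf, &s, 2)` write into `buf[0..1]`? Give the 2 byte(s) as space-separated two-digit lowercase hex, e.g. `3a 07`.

[14+:2] cnt=1 & 0x3 = 0x1; word=0x4000
[13+:1] state=1 & 0x1 = 0x1; word=0x6000
[12+:1] flags=0 & 0x1 = 0x0; word=0x6000
[11+:1] type=0 & 0x1 = 0x0; word=0x6000
[0+:11] seq=1844 & 0x7ff = 0x734; word=0x6734
word = 0x6734 → big-endian bytes:
  [0]=0x67  [1]=0x34

67 34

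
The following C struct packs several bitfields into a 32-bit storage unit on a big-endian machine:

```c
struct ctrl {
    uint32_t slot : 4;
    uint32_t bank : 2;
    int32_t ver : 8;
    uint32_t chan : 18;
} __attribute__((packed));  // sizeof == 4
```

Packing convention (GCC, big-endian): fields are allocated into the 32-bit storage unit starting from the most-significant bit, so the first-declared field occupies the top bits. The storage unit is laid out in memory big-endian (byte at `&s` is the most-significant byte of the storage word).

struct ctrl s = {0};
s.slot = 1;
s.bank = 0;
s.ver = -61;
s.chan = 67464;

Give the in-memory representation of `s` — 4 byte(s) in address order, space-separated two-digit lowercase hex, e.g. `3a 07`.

slot:4 = 1 → 0x1 << 28 → word 0x10000000
bank:2 = 0 → 0x0 << 26 → word 0x10000000
ver:8 = -61 → 0xc3 << 18 → word 0x130c0000
chan:18 = 67464 → 0x10788 << 0 → word 0x130d0788
word = 0x130d0788 → big-endian bytes:
  [0]=0x13  [1]=0x0d  [2]=0x07  [3]=0x88

13 0d 07 88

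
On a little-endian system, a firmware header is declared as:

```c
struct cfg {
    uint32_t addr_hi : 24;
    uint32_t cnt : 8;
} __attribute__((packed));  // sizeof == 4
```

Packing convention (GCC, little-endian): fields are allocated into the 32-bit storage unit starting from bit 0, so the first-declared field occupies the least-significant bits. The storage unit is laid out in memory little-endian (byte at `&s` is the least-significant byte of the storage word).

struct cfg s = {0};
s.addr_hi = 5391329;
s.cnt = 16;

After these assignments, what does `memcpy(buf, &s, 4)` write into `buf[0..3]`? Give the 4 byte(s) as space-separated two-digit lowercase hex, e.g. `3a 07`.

[0+:24] addr_hi=5391329 & 0xffffff = 0x5243e1; word=0x005243e1
[24+:8] cnt=16 & 0xff = 0x10; word=0x105243e1
word = 0x105243e1 → little-endian bytes:
  [0]=0xe1  [1]=0x43  [2]=0x52  [3]=0x10

e1 43 52 10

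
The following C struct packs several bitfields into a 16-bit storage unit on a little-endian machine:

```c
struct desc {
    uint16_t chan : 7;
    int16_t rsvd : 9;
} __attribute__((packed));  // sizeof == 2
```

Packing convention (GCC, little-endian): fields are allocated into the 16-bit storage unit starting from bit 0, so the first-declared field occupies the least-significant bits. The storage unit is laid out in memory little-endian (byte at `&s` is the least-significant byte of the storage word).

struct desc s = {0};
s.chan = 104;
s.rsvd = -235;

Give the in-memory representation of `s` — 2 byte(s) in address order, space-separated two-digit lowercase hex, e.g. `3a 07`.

[0+:7] chan=104 & 0x7f = 0x68; word=0x0068
[7+:9] rsvd=-235 & 0x1ff = 0x115; word=0x8ae8
word = 0x8ae8 → little-endian bytes:
  [0]=0xe8  [1]=0x8a

e8 8a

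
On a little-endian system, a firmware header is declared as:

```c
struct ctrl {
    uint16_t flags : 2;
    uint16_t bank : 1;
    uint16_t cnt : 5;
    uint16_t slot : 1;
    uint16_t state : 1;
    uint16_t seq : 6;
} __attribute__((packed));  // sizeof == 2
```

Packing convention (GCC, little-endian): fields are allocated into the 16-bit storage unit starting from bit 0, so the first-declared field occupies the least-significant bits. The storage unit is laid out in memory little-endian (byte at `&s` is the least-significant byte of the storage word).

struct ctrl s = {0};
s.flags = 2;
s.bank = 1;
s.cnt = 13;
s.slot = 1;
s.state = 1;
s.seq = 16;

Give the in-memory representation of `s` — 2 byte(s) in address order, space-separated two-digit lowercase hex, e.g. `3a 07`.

6e 43

flags:2 = 2 → 0x2 << 0 → word 0x0002
bank:1 = 1 → 0x1 << 2 → word 0x0006
cnt:5 = 13 → 0xd << 3 → word 0x006e
slot:1 = 1 → 0x1 << 8 → word 0x016e
state:1 = 1 → 0x1 << 9 → word 0x036e
seq:6 = 16 → 0x10 << 10 → word 0x436e
word = 0x436e → little-endian bytes:
  [0]=0x6e  [1]=0x43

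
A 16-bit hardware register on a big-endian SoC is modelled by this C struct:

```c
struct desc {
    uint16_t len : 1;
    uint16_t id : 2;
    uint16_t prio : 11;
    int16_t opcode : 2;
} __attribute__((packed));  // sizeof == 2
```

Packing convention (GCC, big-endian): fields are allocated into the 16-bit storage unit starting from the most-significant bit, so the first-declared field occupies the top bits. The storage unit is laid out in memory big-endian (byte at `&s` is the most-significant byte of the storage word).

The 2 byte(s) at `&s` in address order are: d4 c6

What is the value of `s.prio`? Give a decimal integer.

1329

[0]=0xd4 [1]=0xc6 (big-endian) → word 0xd4c6
len:1 @ bit 15 → (0xd4c6>>15)&0x1 = 0x1
id:2 @ bit 13 → (0xd4c6>>13)&0x3 = 0x2
prio:11 @ bit 2 → (0xd4c6>>2)&0x7ff = 0x531  ←
opcode:2 @ bit 0 → (0xd4c6>>0)&0x3 = 0x2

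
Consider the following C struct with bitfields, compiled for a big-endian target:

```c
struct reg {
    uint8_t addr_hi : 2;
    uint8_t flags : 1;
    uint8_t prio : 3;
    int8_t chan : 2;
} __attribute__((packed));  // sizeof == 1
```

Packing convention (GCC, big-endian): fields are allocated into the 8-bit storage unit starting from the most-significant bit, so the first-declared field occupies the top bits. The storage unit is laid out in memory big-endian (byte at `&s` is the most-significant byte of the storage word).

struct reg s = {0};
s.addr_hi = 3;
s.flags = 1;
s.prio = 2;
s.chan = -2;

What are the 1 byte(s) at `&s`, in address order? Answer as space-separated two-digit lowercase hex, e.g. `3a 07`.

ea

addr_hi (2b) val=3 bits=0x3 at bit 6: 0xc0
flags (1b) val=1 bits=0x1 at bit 5: 0xe0
prio (3b) val=2 bits=0x2 at bit 2: 0xe8
chan (2b) val=-2 bits=0x2 at bit 0: 0xea
word = 0xea → big-endian bytes:
  [0]=0xea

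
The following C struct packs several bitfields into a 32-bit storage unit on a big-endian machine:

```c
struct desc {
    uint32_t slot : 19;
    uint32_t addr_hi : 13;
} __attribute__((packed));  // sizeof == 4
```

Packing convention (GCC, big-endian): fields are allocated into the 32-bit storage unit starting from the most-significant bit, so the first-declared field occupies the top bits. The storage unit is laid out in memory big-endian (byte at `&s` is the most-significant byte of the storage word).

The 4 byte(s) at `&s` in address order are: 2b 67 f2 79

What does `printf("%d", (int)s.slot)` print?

88895

[0]=0x2b [1]=0x67 [2]=0xf2 [3]=0x79 (big-endian) → word 0x2b67f279
slot [13+:19] = (word>>13) & 0x7ffff = 88895  ←
addr_hi [0+:13] = (word>>0) & 0x1fff = 4729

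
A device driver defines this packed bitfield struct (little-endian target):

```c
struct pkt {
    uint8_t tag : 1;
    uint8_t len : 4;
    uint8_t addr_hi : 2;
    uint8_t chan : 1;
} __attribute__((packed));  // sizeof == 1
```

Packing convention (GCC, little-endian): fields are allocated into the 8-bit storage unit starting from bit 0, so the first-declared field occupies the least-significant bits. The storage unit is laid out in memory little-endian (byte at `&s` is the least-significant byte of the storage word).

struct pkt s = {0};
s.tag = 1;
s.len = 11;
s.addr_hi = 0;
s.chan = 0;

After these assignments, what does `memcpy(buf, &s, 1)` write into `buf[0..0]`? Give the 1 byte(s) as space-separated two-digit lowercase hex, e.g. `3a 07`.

17

[0+:1] tag=1 & 0x1 = 0x1; word=0x01
[1+:4] len=11 & 0xf = 0xb; word=0x17
[5+:2] addr_hi=0 & 0x3 = 0x0; word=0x17
[7+:1] chan=0 & 0x1 = 0x0; word=0x17
word = 0x17 → little-endian bytes:
  [0]=0x17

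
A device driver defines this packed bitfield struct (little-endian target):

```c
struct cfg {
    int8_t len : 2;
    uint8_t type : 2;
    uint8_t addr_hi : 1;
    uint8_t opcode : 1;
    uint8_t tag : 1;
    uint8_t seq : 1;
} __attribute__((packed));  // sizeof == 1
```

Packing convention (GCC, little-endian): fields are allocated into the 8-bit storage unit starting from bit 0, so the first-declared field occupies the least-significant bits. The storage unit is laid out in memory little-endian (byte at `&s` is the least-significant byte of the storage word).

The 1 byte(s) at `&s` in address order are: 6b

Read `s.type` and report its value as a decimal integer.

2

[0]=0x6b (little-endian) → word 0x6b
len:2 @ bit 0 → (0x6b>>0)&0x3 = 0x3
type:2 @ bit 2 → (0x6b>>2)&0x3 = 0x2  ←
addr_hi:1 @ bit 4 → (0x6b>>4)&0x1 = 0x0
opcode:1 @ bit 5 → (0x6b>>5)&0x1 = 0x1
tag:1 @ bit 6 → (0x6b>>6)&0x1 = 0x1
seq:1 @ bit 7 → (0x6b>>7)&0x1 = 0x0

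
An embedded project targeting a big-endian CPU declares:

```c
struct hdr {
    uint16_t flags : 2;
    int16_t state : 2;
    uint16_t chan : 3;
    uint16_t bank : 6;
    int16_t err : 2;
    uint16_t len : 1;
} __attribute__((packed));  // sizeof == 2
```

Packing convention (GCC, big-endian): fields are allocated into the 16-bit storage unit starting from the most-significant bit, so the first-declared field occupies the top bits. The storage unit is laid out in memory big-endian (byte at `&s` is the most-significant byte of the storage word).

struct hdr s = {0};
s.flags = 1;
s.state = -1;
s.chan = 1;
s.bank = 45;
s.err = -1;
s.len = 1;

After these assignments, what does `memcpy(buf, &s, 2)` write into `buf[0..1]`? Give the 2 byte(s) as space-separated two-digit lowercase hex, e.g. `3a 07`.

[14+:2] flags=1 & 0x3 = 0x1; word=0x4000
[12+:2] state=-1 & 0x3 = 0x3; word=0x7000
[9+:3] chan=1 & 0x7 = 0x1; word=0x7200
[3+:6] bank=45 & 0x3f = 0x2d; word=0x7368
[1+:2] err=-1 & 0x3 = 0x3; word=0x736e
[0+:1] len=1 & 0x1 = 0x1; word=0x736f
word = 0x736f → big-endian bytes:
  [0]=0x73  [1]=0x6f

73 6f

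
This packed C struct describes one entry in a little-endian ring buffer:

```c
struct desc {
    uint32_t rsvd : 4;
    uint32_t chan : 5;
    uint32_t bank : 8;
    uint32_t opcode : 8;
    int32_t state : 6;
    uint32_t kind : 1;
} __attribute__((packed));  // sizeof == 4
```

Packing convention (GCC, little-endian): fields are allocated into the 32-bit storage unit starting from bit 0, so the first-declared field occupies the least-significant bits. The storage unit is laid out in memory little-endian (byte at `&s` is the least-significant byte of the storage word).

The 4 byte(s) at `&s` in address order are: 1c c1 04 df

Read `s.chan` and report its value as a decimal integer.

[0]=0x1c [1]=0xc1 [2]=0x04 [3]=0xdf (little-endian) → word 0xdf04c11c
rsvd [0+:4] = (word>>0) & 0xf = 12
chan [4+:5] = (word>>4) & 0x1f = 17  ←
bank [9+:8] = (word>>9) & 0xff = 96
opcode [17+:8] = (word>>17) & 0xff = 130
state [25+:6] = (word>>25) & 0x3f = 47
kind [31+:1] = (word>>31) & 0x1 = 1

17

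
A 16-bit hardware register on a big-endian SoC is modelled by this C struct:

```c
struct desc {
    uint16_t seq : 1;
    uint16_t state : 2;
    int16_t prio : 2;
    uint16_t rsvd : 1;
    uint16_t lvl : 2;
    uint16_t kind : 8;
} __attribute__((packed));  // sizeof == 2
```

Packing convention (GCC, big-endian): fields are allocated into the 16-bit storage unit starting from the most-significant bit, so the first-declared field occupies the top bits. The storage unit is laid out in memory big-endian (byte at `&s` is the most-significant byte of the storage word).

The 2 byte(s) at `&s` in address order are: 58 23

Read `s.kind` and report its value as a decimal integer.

35

[0]=0x58 [1]=0x23 (big-endian) → word 0x5823
seq [15+:1] = (word>>15) & 0x1 = 0
state [13+:2] = (word>>13) & 0x3 = 2
prio [11+:2] = (word>>11) & 0x3 = 3
rsvd [10+:1] = (word>>10) & 0x1 = 0
lvl [8+:2] = (word>>8) & 0x3 = 0
kind [0+:8] = (word>>0) & 0xff = 35  ←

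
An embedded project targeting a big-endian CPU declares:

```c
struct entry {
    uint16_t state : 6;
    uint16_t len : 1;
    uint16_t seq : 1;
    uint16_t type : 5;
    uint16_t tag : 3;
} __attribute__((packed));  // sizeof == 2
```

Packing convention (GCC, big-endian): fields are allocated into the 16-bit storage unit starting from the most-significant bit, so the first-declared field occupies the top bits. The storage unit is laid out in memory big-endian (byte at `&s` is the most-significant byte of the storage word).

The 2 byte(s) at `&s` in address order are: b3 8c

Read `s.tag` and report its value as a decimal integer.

[0]=0xb3 [1]=0x8c (big-endian) → word 0xb38c
state:6 @ bit 10 → (0xb38c>>10)&0x3f = 0x2c
len:1 @ bit 9 → (0xb38c>>9)&0x1 = 0x1
seq:1 @ bit 8 → (0xb38c>>8)&0x1 = 0x1
type:5 @ bit 3 → (0xb38c>>3)&0x1f = 0x11
tag:3 @ bit 0 → (0xb38c>>0)&0x7 = 0x4  ←

4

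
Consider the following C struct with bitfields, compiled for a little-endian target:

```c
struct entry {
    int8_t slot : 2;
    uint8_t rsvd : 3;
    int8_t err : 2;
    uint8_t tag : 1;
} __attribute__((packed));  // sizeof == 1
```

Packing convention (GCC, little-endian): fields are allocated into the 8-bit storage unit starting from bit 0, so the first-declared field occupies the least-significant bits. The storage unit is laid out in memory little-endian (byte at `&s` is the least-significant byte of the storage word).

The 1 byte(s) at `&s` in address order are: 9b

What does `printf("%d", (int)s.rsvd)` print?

6

[0]=0x9b (little-endian) → word 0x9b
slot [0+:2] = (word>>0) & 0x3 = 3
rsvd [2+:3] = (word>>2) & 0x7 = 6  ←
err [5+:2] = (word>>5) & 0x3 = 0
tag [7+:1] = (word>>7) & 0x1 = 1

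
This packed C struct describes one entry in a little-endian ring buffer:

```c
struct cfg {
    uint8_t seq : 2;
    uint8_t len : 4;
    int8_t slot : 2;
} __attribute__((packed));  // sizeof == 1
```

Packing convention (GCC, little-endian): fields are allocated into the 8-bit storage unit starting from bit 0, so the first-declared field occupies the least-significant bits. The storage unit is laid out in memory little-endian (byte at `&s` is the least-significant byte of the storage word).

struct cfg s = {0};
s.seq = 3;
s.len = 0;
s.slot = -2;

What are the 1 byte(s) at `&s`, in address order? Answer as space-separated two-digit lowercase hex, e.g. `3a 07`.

[0+:2] seq=3 & 0x3 = 0x3; word=0x03
[2+:4] len=0 & 0xf = 0x0; word=0x03
[6+:2] slot=-2 & 0x3 = 0x2; word=0x83
word = 0x83 → little-endian bytes:
  [0]=0x83

83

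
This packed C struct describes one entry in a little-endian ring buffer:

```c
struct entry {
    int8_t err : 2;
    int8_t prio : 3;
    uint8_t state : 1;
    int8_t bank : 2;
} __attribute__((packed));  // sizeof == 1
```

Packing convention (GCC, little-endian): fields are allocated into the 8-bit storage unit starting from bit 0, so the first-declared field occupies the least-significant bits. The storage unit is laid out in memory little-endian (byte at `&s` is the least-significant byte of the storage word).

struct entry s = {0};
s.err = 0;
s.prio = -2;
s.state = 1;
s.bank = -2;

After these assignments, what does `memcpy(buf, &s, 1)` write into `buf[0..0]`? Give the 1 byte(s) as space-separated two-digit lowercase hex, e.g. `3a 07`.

b8

err:2 = 0 → 0x0 << 0 → word 0x00
prio:3 = -2 → 0x6 << 2 → word 0x18
state:1 = 1 → 0x1 << 5 → word 0x38
bank:2 = -2 → 0x2 << 6 → word 0xb8
word = 0xb8 → little-endian bytes:
  [0]=0xb8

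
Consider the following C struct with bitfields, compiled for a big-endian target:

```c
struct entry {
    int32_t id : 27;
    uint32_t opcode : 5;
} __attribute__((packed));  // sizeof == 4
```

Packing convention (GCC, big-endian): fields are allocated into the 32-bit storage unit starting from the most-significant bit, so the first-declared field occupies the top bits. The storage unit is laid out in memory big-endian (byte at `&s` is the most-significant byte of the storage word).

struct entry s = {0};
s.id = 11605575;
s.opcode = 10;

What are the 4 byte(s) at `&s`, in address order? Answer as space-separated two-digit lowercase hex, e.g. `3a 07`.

id:27 = 11605575 → 0xb11647 << 5 → word 0x1622c8e0
opcode:5 = 10 → 0xa << 0 → word 0x1622c8ea
word = 0x1622c8ea → big-endian bytes:
  [0]=0x16  [1]=0x22  [2]=0xc8  [3]=0xea

16 22 c8 ea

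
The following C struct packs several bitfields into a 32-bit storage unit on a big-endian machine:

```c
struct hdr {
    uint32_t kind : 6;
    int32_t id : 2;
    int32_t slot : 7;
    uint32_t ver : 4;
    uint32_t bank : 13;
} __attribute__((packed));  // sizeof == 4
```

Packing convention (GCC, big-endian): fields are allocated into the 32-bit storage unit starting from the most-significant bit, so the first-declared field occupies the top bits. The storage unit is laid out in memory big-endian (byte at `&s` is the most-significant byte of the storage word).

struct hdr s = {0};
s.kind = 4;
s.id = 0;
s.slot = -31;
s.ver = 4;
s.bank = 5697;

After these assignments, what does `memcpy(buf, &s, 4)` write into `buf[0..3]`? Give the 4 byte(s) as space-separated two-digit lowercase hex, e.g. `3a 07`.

kind:6 = 4 → 0x4 << 26 → word 0x10000000
id:2 = 0 → 0x0 << 24 → word 0x10000000
slot:7 = -31 → 0x61 << 17 → word 0x10c20000
ver:4 = 4 → 0x4 << 13 → word 0x10c28000
bank:13 = 5697 → 0x1641 << 0 → word 0x10c29641
word = 0x10c29641 → big-endian bytes:
  [0]=0x10  [1]=0xc2  [2]=0x96  [3]=0x41

10 c2 96 41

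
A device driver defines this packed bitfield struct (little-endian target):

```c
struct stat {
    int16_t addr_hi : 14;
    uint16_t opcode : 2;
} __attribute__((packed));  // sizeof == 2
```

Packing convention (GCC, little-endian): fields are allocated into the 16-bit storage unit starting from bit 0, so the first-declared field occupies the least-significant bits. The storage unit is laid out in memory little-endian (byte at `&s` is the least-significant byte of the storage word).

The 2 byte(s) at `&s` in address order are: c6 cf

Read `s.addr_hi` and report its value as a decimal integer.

[0]=0xc6 [1]=0xcf (little-endian) → word 0xcfc6
addr_hi:14 @ bit 0 → (0xcfc6>>0)&0x3fff = 0xfc6  ←
opcode:2 @ bit 14 → (0xcfc6>>14)&0x3 = 0x3
addr_hi signed 14b, MSB=0: value = 4038

4038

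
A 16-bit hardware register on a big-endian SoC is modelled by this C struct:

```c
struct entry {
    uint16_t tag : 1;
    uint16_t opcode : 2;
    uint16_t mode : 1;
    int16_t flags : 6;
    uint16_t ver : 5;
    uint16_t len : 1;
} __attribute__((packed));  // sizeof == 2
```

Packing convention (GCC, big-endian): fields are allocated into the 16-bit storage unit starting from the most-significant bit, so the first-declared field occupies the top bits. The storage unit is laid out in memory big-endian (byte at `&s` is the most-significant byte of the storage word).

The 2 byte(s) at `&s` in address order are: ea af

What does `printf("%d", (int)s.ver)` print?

[0]=0xea [1]=0xaf (big-endian) → word 0xeaaf
tag:1 @ bit 15 → (0xeaaf>>15)&0x1 = 0x1
opcode:2 @ bit 13 → (0xeaaf>>13)&0x3 = 0x3
mode:1 @ bit 12 → (0xeaaf>>12)&0x1 = 0x0
flags:6 @ bit 6 → (0xeaaf>>6)&0x3f = 0x2a
ver:5 @ bit 1 → (0xeaaf>>1)&0x1f = 0x17  ←
len:1 @ bit 0 → (0xeaaf>>0)&0x1 = 0x1

23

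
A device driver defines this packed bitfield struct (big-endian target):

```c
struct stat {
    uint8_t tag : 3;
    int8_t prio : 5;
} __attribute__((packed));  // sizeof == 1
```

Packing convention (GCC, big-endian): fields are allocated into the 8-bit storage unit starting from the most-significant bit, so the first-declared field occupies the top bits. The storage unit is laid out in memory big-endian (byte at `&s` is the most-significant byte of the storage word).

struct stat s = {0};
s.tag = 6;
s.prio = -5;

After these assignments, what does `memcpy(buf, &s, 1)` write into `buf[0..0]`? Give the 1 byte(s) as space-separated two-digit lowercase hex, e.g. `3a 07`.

db

tag (3b) val=6 bits=0x6 at bit 5: 0xc0
prio (5b) val=-5 bits=0x1b at bit 0: 0xdb
word = 0xdb → big-endian bytes:
  [0]=0xdb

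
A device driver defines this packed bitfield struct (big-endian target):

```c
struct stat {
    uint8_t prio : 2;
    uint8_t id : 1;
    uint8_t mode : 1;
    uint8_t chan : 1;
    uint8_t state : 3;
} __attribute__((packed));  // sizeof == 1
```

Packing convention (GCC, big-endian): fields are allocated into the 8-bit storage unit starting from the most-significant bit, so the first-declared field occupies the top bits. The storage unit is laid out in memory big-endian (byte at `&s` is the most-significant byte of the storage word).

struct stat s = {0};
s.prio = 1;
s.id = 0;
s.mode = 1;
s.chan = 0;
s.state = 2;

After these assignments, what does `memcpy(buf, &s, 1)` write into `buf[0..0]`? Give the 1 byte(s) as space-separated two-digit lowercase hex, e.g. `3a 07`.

52

prio (2b) val=1 bits=0x1 at bit 6: 0x40
id (1b) val=0 bits=0x0 at bit 5: 0x40
mode (1b) val=1 bits=0x1 at bit 4: 0x50
chan (1b) val=0 bits=0x0 at bit 3: 0x50
state (3b) val=2 bits=0x2 at bit 0: 0x52
word = 0x52 → big-endian bytes:
  [0]=0x52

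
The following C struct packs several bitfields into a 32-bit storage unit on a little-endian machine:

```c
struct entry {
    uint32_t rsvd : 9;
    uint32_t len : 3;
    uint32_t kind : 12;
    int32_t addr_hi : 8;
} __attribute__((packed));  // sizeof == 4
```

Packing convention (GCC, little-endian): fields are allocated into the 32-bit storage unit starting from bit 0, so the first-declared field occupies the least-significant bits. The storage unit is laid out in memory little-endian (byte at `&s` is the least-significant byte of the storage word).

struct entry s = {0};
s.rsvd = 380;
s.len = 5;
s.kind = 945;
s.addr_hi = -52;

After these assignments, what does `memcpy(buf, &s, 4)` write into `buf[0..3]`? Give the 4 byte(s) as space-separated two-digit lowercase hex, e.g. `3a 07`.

7c 1b 3b cc

[0+:9] rsvd=380 & 0x1ff = 0x17c; word=0x0000017c
[9+:3] len=5 & 0x7 = 0x5; word=0x00000b7c
[12+:12] kind=945 & 0xfff = 0x3b1; word=0x003b1b7c
[24+:8] addr_hi=-52 & 0xff = 0xcc; word=0xcc3b1b7c
word = 0xcc3b1b7c → little-endian bytes:
  [0]=0x7c  [1]=0x1b  [2]=0x3b  [3]=0xcc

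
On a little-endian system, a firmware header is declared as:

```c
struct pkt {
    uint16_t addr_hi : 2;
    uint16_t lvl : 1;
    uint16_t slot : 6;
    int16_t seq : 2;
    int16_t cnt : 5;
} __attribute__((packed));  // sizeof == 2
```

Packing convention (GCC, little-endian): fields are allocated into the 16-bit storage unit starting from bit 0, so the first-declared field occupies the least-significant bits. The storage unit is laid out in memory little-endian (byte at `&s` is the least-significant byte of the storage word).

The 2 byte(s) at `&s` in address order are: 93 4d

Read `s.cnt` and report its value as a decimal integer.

[0]=0x93 [1]=0x4d (little-endian) → word 0x4d93
addr_hi [0+:2] = (word>>0) & 0x3 = 3
lvl [2+:1] = (word>>2) & 0x1 = 0
slot [3+:6] = (word>>3) & 0x3f = 50
seq [9+:2] = (word>>9) & 0x3 = 2
cnt [11+:5] = (word>>11) & 0x1f = 9  ←
cnt signed 5b, MSB=0: value = 9

9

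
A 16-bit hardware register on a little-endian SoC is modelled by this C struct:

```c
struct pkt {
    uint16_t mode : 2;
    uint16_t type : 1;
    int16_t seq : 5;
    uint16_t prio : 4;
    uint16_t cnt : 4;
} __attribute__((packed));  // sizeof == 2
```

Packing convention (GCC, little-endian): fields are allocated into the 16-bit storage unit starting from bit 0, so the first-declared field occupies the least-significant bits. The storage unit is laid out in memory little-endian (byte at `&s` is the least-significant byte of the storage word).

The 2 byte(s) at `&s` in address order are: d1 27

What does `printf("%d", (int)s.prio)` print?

7

[0]=0xd1 [1]=0x27 (little-endian) → word 0x27d1
mode:2 @ bit 0 → (0x27d1>>0)&0x3 = 0x1
type:1 @ bit 2 → (0x27d1>>2)&0x1 = 0x0
seq:5 @ bit 3 → (0x27d1>>3)&0x1f = 0x1a
prio:4 @ bit 8 → (0x27d1>>8)&0xf = 0x7  ←
cnt:4 @ bit 12 → (0x27d1>>12)&0xf = 0x2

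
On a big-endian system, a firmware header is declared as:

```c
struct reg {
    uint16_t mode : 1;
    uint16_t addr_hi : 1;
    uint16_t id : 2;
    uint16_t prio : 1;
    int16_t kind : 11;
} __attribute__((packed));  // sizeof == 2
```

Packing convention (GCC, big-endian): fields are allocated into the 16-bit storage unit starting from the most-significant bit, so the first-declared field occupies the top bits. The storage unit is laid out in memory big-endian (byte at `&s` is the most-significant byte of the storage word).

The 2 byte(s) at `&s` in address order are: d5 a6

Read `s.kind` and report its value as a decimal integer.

-602

[0]=0xd5 [1]=0xa6 (big-endian) → word 0xd5a6
mode [15+:1] = (word>>15) & 0x1 = 1
addr_hi [14+:1] = (word>>14) & 0x1 = 1
id [12+:2] = (word>>12) & 0x3 = 1
prio [11+:1] = (word>>11) & 0x1 = 0
kind [0+:11] = (word>>0) & 0x7ff = 1446  ←
kind signed 11b, MSB=1: 1446 - 2048 = -602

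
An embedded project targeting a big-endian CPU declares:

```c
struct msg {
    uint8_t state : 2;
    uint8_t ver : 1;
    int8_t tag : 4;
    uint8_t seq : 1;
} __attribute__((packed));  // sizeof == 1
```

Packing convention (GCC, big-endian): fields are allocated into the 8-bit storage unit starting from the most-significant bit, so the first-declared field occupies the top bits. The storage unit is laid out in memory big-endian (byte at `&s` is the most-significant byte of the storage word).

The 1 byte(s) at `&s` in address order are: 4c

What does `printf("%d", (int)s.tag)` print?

6

[0]=0x4c (big-endian) → word 0x4c
state [6+:2] = (word>>6) & 0x3 = 1
ver [5+:1] = (word>>5) & 0x1 = 0
tag [1+:4] = (word>>1) & 0xf = 6  ←
seq [0+:1] = (word>>0) & 0x1 = 0
tag signed 4b, MSB=0: value = 6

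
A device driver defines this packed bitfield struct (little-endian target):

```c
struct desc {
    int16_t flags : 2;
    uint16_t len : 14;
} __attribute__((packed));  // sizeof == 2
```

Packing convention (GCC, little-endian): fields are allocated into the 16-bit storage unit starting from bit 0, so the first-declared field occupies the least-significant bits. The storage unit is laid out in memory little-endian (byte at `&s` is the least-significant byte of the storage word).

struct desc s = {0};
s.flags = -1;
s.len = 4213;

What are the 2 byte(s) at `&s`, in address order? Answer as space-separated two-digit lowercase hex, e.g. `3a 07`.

flags (2b) val=-1 bits=0x3 at bit 0: 0x0003
len (14b) val=4213 bits=0x1075 at bit 2: 0x41d7
word = 0x41d7 → little-endian bytes:
  [0]=0xd7  [1]=0x41

d7 41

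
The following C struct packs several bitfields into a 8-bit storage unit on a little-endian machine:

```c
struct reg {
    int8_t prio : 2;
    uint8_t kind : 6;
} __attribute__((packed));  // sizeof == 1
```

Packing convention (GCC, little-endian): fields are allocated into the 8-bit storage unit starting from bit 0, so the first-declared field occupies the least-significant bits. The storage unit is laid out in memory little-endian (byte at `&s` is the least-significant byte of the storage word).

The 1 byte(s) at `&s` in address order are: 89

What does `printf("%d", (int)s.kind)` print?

34

[0]=0x89 (little-endian) → word 0x89
prio [0+:2] = (word>>0) & 0x3 = 1
kind [2+:6] = (word>>2) & 0x3f = 34  ←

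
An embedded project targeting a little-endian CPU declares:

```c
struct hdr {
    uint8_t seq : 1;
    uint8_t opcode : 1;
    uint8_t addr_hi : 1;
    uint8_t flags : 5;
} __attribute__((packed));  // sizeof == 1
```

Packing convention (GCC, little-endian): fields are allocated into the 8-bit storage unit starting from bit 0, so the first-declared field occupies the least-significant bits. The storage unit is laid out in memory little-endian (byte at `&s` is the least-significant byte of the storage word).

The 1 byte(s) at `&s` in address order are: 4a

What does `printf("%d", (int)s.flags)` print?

[0]=0x4a (little-endian) → word 0x4a
seq [0+:1] = (word>>0) & 0x1 = 0
opcode [1+:1] = (word>>1) & 0x1 = 1
addr_hi [2+:1] = (word>>2) & 0x1 = 0
flags [3+:5] = (word>>3) & 0x1f = 9  ←

9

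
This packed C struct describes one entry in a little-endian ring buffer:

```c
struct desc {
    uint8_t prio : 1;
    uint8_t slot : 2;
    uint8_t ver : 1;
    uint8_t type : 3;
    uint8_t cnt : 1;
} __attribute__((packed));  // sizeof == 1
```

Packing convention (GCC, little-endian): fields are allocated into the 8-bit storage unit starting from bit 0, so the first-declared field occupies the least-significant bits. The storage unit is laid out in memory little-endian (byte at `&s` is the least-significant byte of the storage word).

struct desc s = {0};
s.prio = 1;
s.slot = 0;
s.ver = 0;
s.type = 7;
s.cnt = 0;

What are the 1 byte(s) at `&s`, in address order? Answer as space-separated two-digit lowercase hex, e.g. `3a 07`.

71

prio (1b) val=1 bits=0x1 at bit 0: 0x01
slot (2b) val=0 bits=0x0 at bit 1: 0x01
ver (1b) val=0 bits=0x0 at bit 3: 0x01
type (3b) val=7 bits=0x7 at bit 4: 0x71
cnt (1b) val=0 bits=0x0 at bit 7: 0x71
word = 0x71 → little-endian bytes:
  [0]=0x71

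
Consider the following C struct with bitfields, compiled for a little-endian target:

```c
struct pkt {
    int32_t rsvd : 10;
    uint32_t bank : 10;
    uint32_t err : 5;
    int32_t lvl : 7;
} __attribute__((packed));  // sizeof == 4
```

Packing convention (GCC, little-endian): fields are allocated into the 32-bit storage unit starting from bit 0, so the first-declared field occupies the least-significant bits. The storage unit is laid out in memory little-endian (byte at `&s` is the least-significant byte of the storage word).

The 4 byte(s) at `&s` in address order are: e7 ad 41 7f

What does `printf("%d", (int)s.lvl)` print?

63

[0]=0xe7 [1]=0xad [2]=0x41 [3]=0x7f (little-endian) → word 0x7f41ade7
rsvd [0+:10] = (word>>0) & 0x3ff = 487
bank [10+:10] = (word>>10) & 0x3ff = 107
err [20+:5] = (word>>20) & 0x1f = 20
lvl [25+:7] = (word>>25) & 0x7f = 63  ←
lvl signed 7b, MSB=0: value = 63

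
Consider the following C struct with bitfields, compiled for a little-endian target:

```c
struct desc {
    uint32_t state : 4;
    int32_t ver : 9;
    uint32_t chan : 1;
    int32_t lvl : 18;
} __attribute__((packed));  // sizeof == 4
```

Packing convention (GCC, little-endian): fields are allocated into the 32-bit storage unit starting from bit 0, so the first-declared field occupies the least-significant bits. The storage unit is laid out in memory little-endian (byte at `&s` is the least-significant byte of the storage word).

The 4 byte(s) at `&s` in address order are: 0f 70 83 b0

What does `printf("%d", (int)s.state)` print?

15

[0]=0x0f [1]=0x70 [2]=0x83 [3]=0xb0 (little-endian) → word 0xb083700f
state:4 @ bit 0 → (0xb083700f>>0)&0xf = 0xf  ←
ver:9 @ bit 4 → (0xb083700f>>4)&0x1ff = 0x100
chan:1 @ bit 13 → (0xb083700f>>13)&0x1 = 0x1
lvl:18 @ bit 14 → (0xb083700f>>14)&0x3ffff = 0x2c20d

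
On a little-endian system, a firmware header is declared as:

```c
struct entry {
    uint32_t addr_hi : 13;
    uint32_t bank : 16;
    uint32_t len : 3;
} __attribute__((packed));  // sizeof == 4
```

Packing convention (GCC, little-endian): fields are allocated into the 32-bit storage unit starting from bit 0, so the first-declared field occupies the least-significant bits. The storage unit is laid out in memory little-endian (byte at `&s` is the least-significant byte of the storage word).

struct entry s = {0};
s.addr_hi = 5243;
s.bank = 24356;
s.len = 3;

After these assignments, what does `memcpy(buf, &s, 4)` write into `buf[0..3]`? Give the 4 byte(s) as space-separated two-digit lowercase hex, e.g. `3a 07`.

addr_hi:13 = 5243 → 0x147b << 0 → word 0x0000147b
bank:16 = 24356 → 0x5f24 << 13 → word 0x0be4947b
len:3 = 3 → 0x3 << 29 → word 0x6be4947b
word = 0x6be4947b → little-endian bytes:
  [0]=0x7b  [1]=0x94  [2]=0xe4  [3]=0x6b

7b 94 e4 6b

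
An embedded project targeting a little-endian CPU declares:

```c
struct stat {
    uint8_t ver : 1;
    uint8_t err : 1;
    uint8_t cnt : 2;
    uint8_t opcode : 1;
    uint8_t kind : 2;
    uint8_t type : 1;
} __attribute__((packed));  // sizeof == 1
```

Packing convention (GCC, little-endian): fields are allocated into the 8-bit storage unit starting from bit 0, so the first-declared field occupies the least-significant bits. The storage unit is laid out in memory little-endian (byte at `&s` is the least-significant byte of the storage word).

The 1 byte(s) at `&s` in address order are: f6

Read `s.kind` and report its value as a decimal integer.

3

[0]=0xf6 (little-endian) → word 0xf6
ver:1 @ bit 0 → (0xf6>>0)&0x1 = 0x0
err:1 @ bit 1 → (0xf6>>1)&0x1 = 0x1
cnt:2 @ bit 2 → (0xf6>>2)&0x3 = 0x1
opcode:1 @ bit 4 → (0xf6>>4)&0x1 = 0x1
kind:2 @ bit 5 → (0xf6>>5)&0x3 = 0x3  ←
type:1 @ bit 7 → (0xf6>>7)&0x1 = 0x1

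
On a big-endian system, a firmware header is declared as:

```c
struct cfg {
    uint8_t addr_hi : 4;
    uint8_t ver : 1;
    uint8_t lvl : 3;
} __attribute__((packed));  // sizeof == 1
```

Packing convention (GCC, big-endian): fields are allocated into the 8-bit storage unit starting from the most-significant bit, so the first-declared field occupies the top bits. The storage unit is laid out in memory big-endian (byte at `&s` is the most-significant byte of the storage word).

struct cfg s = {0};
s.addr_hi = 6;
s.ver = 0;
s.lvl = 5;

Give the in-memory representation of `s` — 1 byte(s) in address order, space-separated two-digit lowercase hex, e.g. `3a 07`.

addr_hi (4b) val=6 bits=0x6 at bit 4: 0x60
ver (1b) val=0 bits=0x0 at bit 3: 0x60
lvl (3b) val=5 bits=0x5 at bit 0: 0x65
word = 0x65 → big-endian bytes:
  [0]=0x65

65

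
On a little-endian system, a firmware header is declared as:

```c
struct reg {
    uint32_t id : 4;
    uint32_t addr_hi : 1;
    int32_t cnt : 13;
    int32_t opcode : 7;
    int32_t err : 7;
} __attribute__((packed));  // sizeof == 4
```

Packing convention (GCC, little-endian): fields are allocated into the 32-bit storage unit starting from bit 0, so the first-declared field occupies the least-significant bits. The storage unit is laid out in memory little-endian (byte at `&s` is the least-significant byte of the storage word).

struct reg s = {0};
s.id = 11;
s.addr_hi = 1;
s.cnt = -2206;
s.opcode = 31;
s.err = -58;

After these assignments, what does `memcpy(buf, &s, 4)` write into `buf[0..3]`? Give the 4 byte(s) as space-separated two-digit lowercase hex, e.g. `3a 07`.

id:4 = 11 → 0xb << 0 → word 0x0000000b
addr_hi:1 = 1 → 0x1 << 4 → word 0x0000001b
cnt:13 = -2206 → 0x1762 << 5 → word 0x0002ec5b
opcode:7 = 31 → 0x1f << 18 → word 0x007eec5b
err:7 = -58 → 0x46 << 25 → word 0x8c7eec5b
word = 0x8c7eec5b → little-endian bytes:
  [0]=0x5b  [1]=0xec  [2]=0x7e  [3]=0x8c

5b ec 7e 8c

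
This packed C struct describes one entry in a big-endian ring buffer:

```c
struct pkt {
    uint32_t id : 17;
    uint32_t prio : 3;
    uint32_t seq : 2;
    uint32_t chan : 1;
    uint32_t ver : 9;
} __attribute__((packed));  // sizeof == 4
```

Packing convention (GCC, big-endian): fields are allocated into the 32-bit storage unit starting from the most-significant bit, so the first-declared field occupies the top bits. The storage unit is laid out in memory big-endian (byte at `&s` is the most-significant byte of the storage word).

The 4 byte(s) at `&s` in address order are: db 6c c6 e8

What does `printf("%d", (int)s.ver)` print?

[0]=0xdb [1]=0x6c [2]=0xc6 [3]=0xe8 (big-endian) → word 0xdb6cc6e8
id:17 @ bit 15 → (0xdb6cc6e8>>15)&0x1ffff = 0x1b6d9
prio:3 @ bit 12 → (0xdb6cc6e8>>12)&0x7 = 0x4
seq:2 @ bit 10 → (0xdb6cc6e8>>10)&0x3 = 0x1
chan:1 @ bit 9 → (0xdb6cc6e8>>9)&0x1 = 0x1
ver:9 @ bit 0 → (0xdb6cc6e8>>0)&0x1ff = 0xe8  ←

232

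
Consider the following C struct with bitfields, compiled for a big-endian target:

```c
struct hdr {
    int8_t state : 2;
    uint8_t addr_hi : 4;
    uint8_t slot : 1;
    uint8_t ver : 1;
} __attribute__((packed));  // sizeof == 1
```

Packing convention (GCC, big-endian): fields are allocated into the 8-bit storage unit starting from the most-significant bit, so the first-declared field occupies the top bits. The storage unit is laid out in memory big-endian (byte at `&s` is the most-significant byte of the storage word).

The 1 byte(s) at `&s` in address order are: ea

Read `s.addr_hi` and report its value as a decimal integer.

[0]=0xea (big-endian) → word 0xea
state [6+:2] = (word>>6) & 0x3 = 3
addr_hi [2+:4] = (word>>2) & 0xf = 10  ←
slot [1+:1] = (word>>1) & 0x1 = 1
ver [0+:1] = (word>>0) & 0x1 = 0

10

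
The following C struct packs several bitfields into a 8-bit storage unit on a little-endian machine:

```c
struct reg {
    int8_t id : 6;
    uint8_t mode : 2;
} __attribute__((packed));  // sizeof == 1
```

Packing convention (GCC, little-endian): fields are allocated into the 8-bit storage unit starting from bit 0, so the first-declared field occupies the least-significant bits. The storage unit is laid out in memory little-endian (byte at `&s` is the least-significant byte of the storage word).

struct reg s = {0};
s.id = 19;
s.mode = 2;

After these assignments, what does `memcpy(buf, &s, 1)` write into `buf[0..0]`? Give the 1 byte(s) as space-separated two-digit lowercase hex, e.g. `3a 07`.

id (6b) val=19 bits=0x13 at bit 0: 0x13
mode (2b) val=2 bits=0x2 at bit 6: 0x93
word = 0x93 → little-endian bytes:
  [0]=0x93

93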